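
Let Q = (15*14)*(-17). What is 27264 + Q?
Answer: 23694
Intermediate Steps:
Q = -3570 (Q = 210*(-17) = -3570)
27264 + Q = 27264 - 3570 = 23694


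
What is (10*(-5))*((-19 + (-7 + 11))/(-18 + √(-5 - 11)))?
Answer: -675/17 - 150*I/17 ≈ -39.706 - 8.8235*I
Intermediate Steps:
(10*(-5))*((-19 + (-7 + 11))/(-18 + √(-5 - 11))) = -50*(-19 + 4)/(-18 + √(-16)) = -(-750)/(-18 + 4*I) = -(-750)*(-18 - 4*I)/340 = -(-75)*(-18 - 4*I)/34 = 75*(-18 - 4*I)/34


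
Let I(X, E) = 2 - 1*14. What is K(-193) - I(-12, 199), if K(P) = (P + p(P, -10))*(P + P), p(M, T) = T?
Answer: 78370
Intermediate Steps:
I(X, E) = -12 (I(X, E) = 2 - 14 = -12)
K(P) = 2*P*(-10 + P) (K(P) = (P - 10)*(P + P) = (-10 + P)*(2*P) = 2*P*(-10 + P))
K(-193) - I(-12, 199) = 2*(-193)*(-10 - 193) - 1*(-12) = 2*(-193)*(-203) + 12 = 78358 + 12 = 78370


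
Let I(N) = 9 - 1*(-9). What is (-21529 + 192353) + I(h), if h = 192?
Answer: 170842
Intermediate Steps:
I(N) = 18 (I(N) = 9 + 9 = 18)
(-21529 + 192353) + I(h) = (-21529 + 192353) + 18 = 170824 + 18 = 170842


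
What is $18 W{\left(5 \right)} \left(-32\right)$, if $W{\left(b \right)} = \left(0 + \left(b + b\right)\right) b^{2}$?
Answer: $-144000$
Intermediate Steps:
$W{\left(b \right)} = 2 b^{3}$ ($W{\left(b \right)} = \left(0 + 2 b\right) b^{2} = 2 b b^{2} = 2 b^{3}$)
$18 W{\left(5 \right)} \left(-32\right) = 18 \cdot 2 \cdot 5^{3} \left(-32\right) = 18 \cdot 2 \cdot 125 \left(-32\right) = 18 \cdot 250 \left(-32\right) = 4500 \left(-32\right) = -144000$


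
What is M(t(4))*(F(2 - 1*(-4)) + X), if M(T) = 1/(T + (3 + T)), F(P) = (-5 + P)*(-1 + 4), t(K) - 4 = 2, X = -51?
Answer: -16/5 ≈ -3.2000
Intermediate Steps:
t(K) = 6 (t(K) = 4 + 2 = 6)
F(P) = -15 + 3*P (F(P) = (-5 + P)*3 = -15 + 3*P)
M(T) = 1/(3 + 2*T)
M(t(4))*(F(2 - 1*(-4)) + X) = ((-15 + 3*(2 - 1*(-4))) - 51)/(3 + 2*6) = ((-15 + 3*(2 + 4)) - 51)/(3 + 12) = ((-15 + 3*6) - 51)/15 = ((-15 + 18) - 51)/15 = (3 - 51)/15 = (1/15)*(-48) = -16/5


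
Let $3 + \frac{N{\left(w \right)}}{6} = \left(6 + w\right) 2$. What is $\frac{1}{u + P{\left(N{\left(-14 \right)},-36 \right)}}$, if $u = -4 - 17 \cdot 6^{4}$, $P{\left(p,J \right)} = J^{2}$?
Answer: $- \frac{1}{20740} \approx -4.8216 \cdot 10^{-5}$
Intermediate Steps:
$N{\left(w \right)} = 54 + 12 w$ ($N{\left(w \right)} = -18 + 6 \left(6 + w\right) 2 = -18 + 6 \left(12 + 2 w\right) = -18 + \left(72 + 12 w\right) = 54 + 12 w$)
$u = -22036$ ($u = -4 - 22032 = -22036$)
$\frac{1}{u + P{\left(N{\left(-14 \right)},-36 \right)}} = \frac{1}{-22036 + \left(-36\right)^{2}} = \frac{1}{-22036 + 1296} = \frac{1}{-20740} = - \frac{1}{20740}$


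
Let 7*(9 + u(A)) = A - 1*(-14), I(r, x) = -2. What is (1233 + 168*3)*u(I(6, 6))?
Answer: -88587/7 ≈ -12655.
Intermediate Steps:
u(A) = -7 + A/7 (u(A) = -9 + (A - 1*(-14))/7 = -9 + (A + 14)/7 = -9 + (14 + A)/7 = -9 + (2 + A/7) = -7 + A/7)
(1233 + 168*3)*u(I(6, 6)) = (1233 + 168*3)*(-7 + (⅐)*(-2)) = (1233 + 504)*(-7 - 2/7) = 1737*(-51/7) = -88587/7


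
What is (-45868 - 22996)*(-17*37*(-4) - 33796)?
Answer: 2154065920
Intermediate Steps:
(-45868 - 22996)*(-17*37*(-4) - 33796) = -68864*(-629*(-4) - 33796) = -68864*(2516 - 33796) = -68864*(-31280) = 2154065920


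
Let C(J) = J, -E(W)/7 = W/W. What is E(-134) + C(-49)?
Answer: -56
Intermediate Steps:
E(W) = -7 (E(W) = -7*W/W = -7*1 = -7)
E(-134) + C(-49) = -7 - 49 = -56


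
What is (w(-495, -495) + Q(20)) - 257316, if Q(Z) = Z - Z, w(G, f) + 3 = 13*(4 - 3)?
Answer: -257306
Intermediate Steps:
w(G, f) = 10 (w(G, f) = -3 + 13*(4 - 3) = -3 + 13*1 = -3 + 13 = 10)
Q(Z) = 0
(w(-495, -495) + Q(20)) - 257316 = (10 + 0) - 257316 = 10 - 257316 = -257306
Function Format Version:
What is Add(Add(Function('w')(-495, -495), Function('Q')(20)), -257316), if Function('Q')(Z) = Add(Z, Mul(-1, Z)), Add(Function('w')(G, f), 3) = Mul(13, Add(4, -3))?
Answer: -257306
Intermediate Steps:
Function('w')(G, f) = 10 (Function('w')(G, f) = Add(-3, Mul(13, Add(4, -3))) = Add(-3, Mul(13, 1)) = Add(-3, 13) = 10)
Function('Q')(Z) = 0
Add(Add(Function('w')(-495, -495), Function('Q')(20)), -257316) = Add(Add(10, 0), -257316) = Add(10, -257316) = -257306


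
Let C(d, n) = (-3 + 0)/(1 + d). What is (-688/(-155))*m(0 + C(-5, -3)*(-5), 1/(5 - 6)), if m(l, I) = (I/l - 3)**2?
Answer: 1156528/34875 ≈ 33.162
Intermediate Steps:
C(d, n) = -3/(1 + d)
m(l, I) = (-3 + I/l)**2
(-688/(-155))*m(0 + C(-5, -3)*(-5), 1/(5 - 6)) = (-688/(-155))*((1/(5 - 6) - 3*(0 - 3/(1 - 5)*(-5)))**2/(0 - 3/(1 - 5)*(-5))**2) = (-688*(-1/155))*((1/(-1) - 3*(0 - 3/(-4)*(-5)))**2/(0 - 3/(-4)*(-5))**2) = 688*((-1 - 3*(0 - 3*(-1/4)*(-5)))**2/(0 - 3*(-1/4)*(-5))**2)/155 = 688*((-1 - 3*(0 + (3/4)*(-5)))**2/(0 + (3/4)*(-5))**2)/155 = 688*((-1 - 3*(0 - 15/4))**2/(0 - 15/4)**2)/155 = 688*((-1 - 3*(-15/4))**2/(-15/4)**2)/155 = 688*(16*(-1 + 45/4)**2/225)/155 = 688*(16*(41/4)**2/225)/155 = 688*((16/225)*(1681/16))/155 = (688/155)*(1681/225) = 1156528/34875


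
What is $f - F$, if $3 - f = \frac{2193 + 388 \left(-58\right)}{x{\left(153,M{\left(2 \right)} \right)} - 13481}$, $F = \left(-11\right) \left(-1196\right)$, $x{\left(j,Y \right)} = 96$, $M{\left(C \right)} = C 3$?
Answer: $- \frac{176073216}{13385} \approx -13155.0$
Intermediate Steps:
$M{\left(C \right)} = 3 C$
$F = 13156$
$f = \frac{19844}{13385}$ ($f = 3 - \frac{2193 + 388 \left(-58\right)}{96 - 13481} = 3 - \frac{2193 - 22504}{-13385} = 3 - \left(-20311\right) \left(- \frac{1}{13385}\right) = 3 - \frac{20311}{13385} = \frac{19844}{13385} \approx 1.4826$)
$f - F = \frac{19844}{13385} - 13156 = - \frac{176073216}{13385}$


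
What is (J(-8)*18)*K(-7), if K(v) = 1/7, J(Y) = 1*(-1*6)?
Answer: -108/7 ≈ -15.429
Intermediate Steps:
J(Y) = -6 (J(Y) = 1*(-6) = -6)
K(v) = ⅐
(J(-8)*18)*K(-7) = -6*18*(⅐) = -108*⅐ = -108/7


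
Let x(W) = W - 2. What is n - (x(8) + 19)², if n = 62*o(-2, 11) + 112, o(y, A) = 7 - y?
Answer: 45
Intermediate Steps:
x(W) = -2 + W
n = 670 (n = 62*(7 - 1*(-2)) + 112 = 62*(7 + 2) + 112 = 62*9 + 112 = 558 + 112 = 670)
n - (x(8) + 19)² = 670 - ((-2 + 8) + 19)² = 670 - (6 + 19)² = 670 - 1*25² = 670 - 1*625 = 670 - 625 = 45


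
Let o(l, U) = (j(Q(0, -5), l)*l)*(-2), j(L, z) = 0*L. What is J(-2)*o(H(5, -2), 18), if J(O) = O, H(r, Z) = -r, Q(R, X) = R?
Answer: 0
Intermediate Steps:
j(L, z) = 0
o(l, U) = 0 (o(l, U) = (0*l)*(-2) = 0*(-2) = 0)
J(-2)*o(H(5, -2), 18) = -2*0 = 0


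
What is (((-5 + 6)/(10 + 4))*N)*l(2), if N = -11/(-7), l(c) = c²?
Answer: 22/49 ≈ 0.44898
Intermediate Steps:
N = 11/7 (N = -11*(-⅐) = 11/7 ≈ 1.5714)
(((-5 + 6)/(10 + 4))*N)*l(2) = (((-5 + 6)/(10 + 4))*(11/7))*2² = ((1/14)*(11/7))*4 = (11/98)*4 = 22/49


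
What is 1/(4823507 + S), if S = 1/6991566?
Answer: 6991566/33723867541963 ≈ 2.0732e-7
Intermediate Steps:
S = 1/6991566 ≈ 1.4303e-7
1/(4823507 + S) = 1/(4823507 + 1/6991566) = 1/(33723867541963/6991566) = 6991566/33723867541963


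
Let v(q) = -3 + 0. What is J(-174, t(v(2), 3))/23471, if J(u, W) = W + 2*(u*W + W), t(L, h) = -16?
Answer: 5520/23471 ≈ 0.23518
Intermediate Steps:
v(q) = -3
J(u, W) = 3*W + 2*W*u (J(u, W) = W + 2*(W*u + W) = W + 2*(W + W*u) = W + (2*W + 2*W*u) = 3*W + 2*W*u)
J(-174, t(v(2), 3))/23471 = -16*(3 + 2*(-174))/23471 = -16*(3 - 348)*(1/23471) = -16*(-345)*(1/23471) = 5520*(1/23471) = 5520/23471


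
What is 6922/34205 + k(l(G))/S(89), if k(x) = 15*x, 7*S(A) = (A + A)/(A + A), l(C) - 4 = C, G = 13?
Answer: 61062847/34205 ≈ 1785.2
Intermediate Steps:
l(C) = 4 + C
S(A) = 1/7 (S(A) = ((A + A)/(A + A))/7 = ((2*A)/((2*A)))/7 = ((2*A)*(1/(2*A)))/7 = (1/7)*1 = 1/7)
6922/34205 + k(l(G))/S(89) = 6922/34205 + (15*(4 + 13))/(1/7) = 6922*(1/34205) + (15*17)*7 = 6922/34205 + 255*7 = 6922/34205 + 1785 = 61062847/34205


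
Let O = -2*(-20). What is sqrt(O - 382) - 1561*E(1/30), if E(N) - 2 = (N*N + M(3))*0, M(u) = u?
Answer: -3122 + 3*I*sqrt(38) ≈ -3122.0 + 18.493*I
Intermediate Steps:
E(N) = 2 (E(N) = 2 + (N*N + 3)*0 = 2 + (N**2 + 3)*0 = 2 + (3 + N**2)*0 = 2 + 0 = 2)
O = 40
sqrt(O - 382) - 1561*E(1/30) = sqrt(40 - 382) - 1561*2 = sqrt(-342) - 3122 = 3*I*sqrt(38) - 3122 = -3122 + 3*I*sqrt(38)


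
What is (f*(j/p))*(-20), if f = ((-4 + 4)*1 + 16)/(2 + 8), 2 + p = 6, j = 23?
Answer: -184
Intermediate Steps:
p = 4 (p = -2 + 6 = 4)
f = 8/5 (f = (0*1 + 16)/10 = (0 + 16)*(⅒) = 16*(⅒) = 8/5 ≈ 1.6000)
(f*(j/p))*(-20) = (8*(23/4)/5)*(-20) = (8*(23*(¼))/5)*(-20) = ((8/5)*(23/4))*(-20) = (46/5)*(-20) = -184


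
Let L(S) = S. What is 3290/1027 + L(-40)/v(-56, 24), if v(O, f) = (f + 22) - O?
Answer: 147250/52377 ≈ 2.8113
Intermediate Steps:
v(O, f) = 22 + f - O (v(O, f) = (22 + f) - O = 22 + f - O)
3290/1027 + L(-40)/v(-56, 24) = 3290/1027 - 40/(22 + 24 - 1*(-56)) = 3290*(1/1027) - 40/(22 + 24 + 56) = 3290/1027 - 40/102 = 3290/1027 - 40*1/102 = 3290/1027 - 20/51 = 147250/52377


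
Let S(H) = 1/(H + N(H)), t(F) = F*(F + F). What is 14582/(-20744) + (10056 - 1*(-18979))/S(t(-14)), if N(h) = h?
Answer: 236102392389/10372 ≈ 2.2763e+7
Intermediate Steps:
t(F) = 2*F² (t(F) = F*(2*F) = 2*F²)
S(H) = 1/(2*H) (S(H) = 1/(H + H) = 1/(2*H))
14582/(-20744) + (10056 - 1*(-18979))/S(t(-14)) = 14582/(-20744) + (10056 - 1*(-18979))/((1/(2*((2*(-14)²))))) = 14582*(-1/20744) + (10056 + 18979)/((1/(2*((2*196))))) = -7291/10372 + 29035/(((½)/392)) = -7291/10372 + 29035/(((½)*(1/392))) = -7291/10372 + 29035/(1/784) = -7291/10372 + 29035*784 = -7291/10372 + 22763440 = 236102392389/10372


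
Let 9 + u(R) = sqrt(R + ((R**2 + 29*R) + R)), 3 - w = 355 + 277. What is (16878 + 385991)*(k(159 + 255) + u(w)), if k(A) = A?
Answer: 163161945 + 402869*sqrt(376142) ≈ 4.1024e+8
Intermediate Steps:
w = -629 (w = 3 - (355 + 277) = 3 - 1*632 = 3 - 632 = -629)
u(R) = -9 + sqrt(R**2 + 31*R) (u(R) = -9 + sqrt(R + ((R**2 + 29*R) + R)) = -9 + sqrt(R + (R**2 + 30*R)) = -9 + sqrt(R**2 + 31*R))
(16878 + 385991)*(k(159 + 255) + u(w)) = (16878 + 385991)*((159 + 255) + (-9 + sqrt(-629*(31 - 629)))) = 402869*(414 + (-9 + sqrt(-629*(-598)))) = 402869*(414 + (-9 + sqrt(376142))) = 402869*(405 + sqrt(376142)) = 163161945 + 402869*sqrt(376142)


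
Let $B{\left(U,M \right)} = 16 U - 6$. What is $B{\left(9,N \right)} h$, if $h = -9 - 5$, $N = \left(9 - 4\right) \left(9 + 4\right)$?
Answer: $-1932$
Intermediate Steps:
$N = 65$ ($N = 5 \cdot 13 = 65$)
$B{\left(U,M \right)} = -6 + 16 U$
$h = -14$ ($h = -9 - 5 = -14$)
$B{\left(9,N \right)} h = \left(-6 + 16 \cdot 9\right) \left(-14\right) = \left(-6 + 144\right) \left(-14\right) = 138 \left(-14\right) = -1932$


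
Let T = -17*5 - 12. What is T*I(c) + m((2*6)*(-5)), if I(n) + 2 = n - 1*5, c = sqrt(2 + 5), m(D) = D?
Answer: 619 - 97*sqrt(7) ≈ 362.36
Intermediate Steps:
c = sqrt(7) ≈ 2.6458
T = -97 (T = -85 - 12 = -97)
I(n) = -7 + n (I(n) = -2 + (n - 1*5) = -2 + (n - 5) = -2 + (-5 + n) = -7 + n)
T*I(c) + m((2*6)*(-5)) = -97*(-7 + sqrt(7)) + (2*6)*(-5) = (679 - 97*sqrt(7)) + 12*(-5) = (679 - 97*sqrt(7)) - 60 = 619 - 97*sqrt(7)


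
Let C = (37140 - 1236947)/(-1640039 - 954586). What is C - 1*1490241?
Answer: -3866615354818/2594625 ≈ -1.4902e+6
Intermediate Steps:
C = 1199807/2594625 (C = -1199807/(-2594625) = -1199807*(-1/2594625) = 1199807/2594625 ≈ 0.46242)
C - 1*1490241 = 1199807/2594625 - 1*1490241 = 1199807/2594625 - 1490241 = -3866615354818/2594625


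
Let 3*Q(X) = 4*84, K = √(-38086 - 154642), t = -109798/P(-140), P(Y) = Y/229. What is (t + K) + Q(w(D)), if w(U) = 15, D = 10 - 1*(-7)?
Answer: 12579711/70 + 2*I*√48182 ≈ 1.7971e+5 + 439.01*I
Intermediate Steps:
D = 17 (D = 10 + 7 = 17)
P(Y) = Y/229 (P(Y) = Y*(1/229) = Y/229)
t = 12571871/70 (t = -109798/((1/229)*(-140)) = -109798/(-140/229) = -109798*(-229/140) = 12571871/70 ≈ 1.7960e+5)
K = 2*I*√48182 (K = √(-192728) = 2*I*√48182 ≈ 439.01*I)
Q(X) = 112 (Q(X) = (4*84)/3 = (⅓)*336 = 112)
(t + K) + Q(w(D)) = (12571871/70 + 2*I*√48182) + 112 = 12579711/70 + 2*I*√48182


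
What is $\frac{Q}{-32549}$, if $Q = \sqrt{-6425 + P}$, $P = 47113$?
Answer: $- \frac{4 \sqrt{2543}}{32549} \approx -0.0061972$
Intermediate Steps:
$Q = 4 \sqrt{2543}$ ($Q = \sqrt{-6425 + 47113} = \sqrt{40688} = 4 \sqrt{2543} \approx 201.71$)
$\frac{Q}{-32549} = \frac{4 \sqrt{2543}}{-32549} = 4 \sqrt{2543} \left(- \frac{1}{32549}\right) = - \frac{4 \sqrt{2543}}{32549}$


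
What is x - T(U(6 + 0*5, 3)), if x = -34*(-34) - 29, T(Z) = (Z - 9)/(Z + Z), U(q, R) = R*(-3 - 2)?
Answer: 5631/5 ≈ 1126.2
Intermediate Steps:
U(q, R) = -5*R (U(q, R) = R*(-5) = -5*R)
T(Z) = (-9 + Z)/(2*Z) (T(Z) = (-9 + Z)/((2*Z)) = (-9 + Z)*(1/(2*Z)) = (-9 + Z)/(2*Z))
x = 1127 (x = 1156 - 29 = 1127)
x - T(U(6 + 0*5, 3)) = 1127 - (-9 - 5*3)/(2*((-5*3))) = 1127 - (-9 - 15)/(2*(-15)) = 1127 - (-1)*(-24)/(2*15) = 1127 - 1*⅘ = 1127 - ⅘ = 5631/5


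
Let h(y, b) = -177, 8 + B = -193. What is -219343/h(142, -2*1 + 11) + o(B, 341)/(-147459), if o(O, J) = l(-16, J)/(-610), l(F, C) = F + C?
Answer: 33726326007/27215638 ≈ 1239.2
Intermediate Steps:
B = -201 (B = -8 - 193 = -201)
l(F, C) = C + F
o(O, J) = 8/305 - J/610 (o(O, J) = (J - 16)/(-610) = (-16 + J)*(-1/610) = 8/305 - J/610)
-219343/h(142, -2*1 + 11) + o(B, 341)/(-147459) = -219343/(-177) + (8/305 - 1/610*341)/(-147459) = -219343*(-1/177) + (8/305 - 341/610)*(-1/147459) = 219343/177 - 65/122*(-1/147459) = 219343/177 + 5/1383846 = 33726326007/27215638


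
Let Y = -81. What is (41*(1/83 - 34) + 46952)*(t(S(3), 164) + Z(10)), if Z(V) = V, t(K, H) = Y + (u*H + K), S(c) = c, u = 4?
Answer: 2223436740/83 ≈ 2.6788e+7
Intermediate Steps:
t(K, H) = -81 + K + 4*H (t(K, H) = -81 + (4*H + K) = -81 + (K + 4*H) = -81 + K + 4*H)
(41*(1/83 - 34) + 46952)*(t(S(3), 164) + Z(10)) = (41*(1/83 - 34) + 46952)*((-81 + 3 + 4*164) + 10) = (41*(1/83 - 34) + 46952)*((-81 + 3 + 656) + 10) = (41*(-2821/83) + 46952)*(578 + 10) = (-115661/83 + 46952)*588 = (3781355/83)*588 = 2223436740/83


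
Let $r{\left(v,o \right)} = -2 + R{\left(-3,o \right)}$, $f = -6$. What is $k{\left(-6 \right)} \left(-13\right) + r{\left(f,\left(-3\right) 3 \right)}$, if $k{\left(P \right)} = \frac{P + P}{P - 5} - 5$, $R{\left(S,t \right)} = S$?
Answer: $\frac{504}{11} \approx 45.818$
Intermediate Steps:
$k{\left(P \right)} = -5 + \frac{2 P}{-5 + P}$ ($k{\left(P \right)} = \frac{2 P}{-5 + P} - 5 = -5 + \frac{2 P}{-5 + P}$)
$r{\left(v,o \right)} = -5$ ($r{\left(v,o \right)} = -2 - 3 = -5$)
$k{\left(-6 \right)} \left(-13\right) + r{\left(f,\left(-3\right) 3 \right)} = \frac{25 - -18}{-5 - 6} \left(-13\right) - 5 = \frac{25 + 18}{-11} \left(-13\right) - 5 = \left(- \frac{1}{11}\right) 43 \left(-13\right) - 5 = \left(- \frac{43}{11}\right) \left(-13\right) - 5 = \frac{559}{11} - 5 = \frac{504}{11}$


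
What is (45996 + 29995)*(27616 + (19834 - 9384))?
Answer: 2892673406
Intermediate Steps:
(45996 + 29995)*(27616 + (19834 - 9384)) = 75991*(27616 + 10450) = 75991*38066 = 2892673406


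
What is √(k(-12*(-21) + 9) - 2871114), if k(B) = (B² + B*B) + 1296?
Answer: 2*I*√683394 ≈ 1653.4*I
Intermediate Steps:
k(B) = 1296 + 2*B² (k(B) = (B² + B²) + 1296 = 2*B² + 1296 = 1296 + 2*B²)
√(k(-12*(-21) + 9) - 2871114) = √((1296 + 2*(-12*(-21) + 9)²) - 2871114) = √((1296 + 2*(252 + 9)²) - 2871114) = √((1296 + 2*261²) - 2871114) = √((1296 + 2*68121) - 2871114) = √((1296 + 136242) - 2871114) = √(137538 - 2871114) = √(-2733576) = 2*I*√683394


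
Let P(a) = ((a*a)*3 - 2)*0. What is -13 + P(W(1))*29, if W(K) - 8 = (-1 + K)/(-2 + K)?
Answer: -13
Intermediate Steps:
W(K) = 8 + (-1 + K)/(-2 + K)
P(a) = 0 (P(a) = (a**2*3 - 2)*0 = (3*a**2 - 2)*0 = (-2 + 3*a**2)*0 = 0)
-13 + P(W(1))*29 = -13 + 0*29 = -13 + 0 = -13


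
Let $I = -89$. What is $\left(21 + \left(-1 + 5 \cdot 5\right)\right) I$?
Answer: $-4005$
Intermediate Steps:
$\left(21 + \left(-1 + 5 \cdot 5\right)\right) I = \left(21 + \left(-1 + 5 \cdot 5\right)\right) \left(-89\right) = \left(21 + \left(-1 + 25\right)\right) \left(-89\right) = \left(21 + 24\right) \left(-89\right) = 45 \left(-89\right) = -4005$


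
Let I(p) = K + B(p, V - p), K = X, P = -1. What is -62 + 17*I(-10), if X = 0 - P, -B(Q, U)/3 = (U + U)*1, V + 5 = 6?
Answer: -1167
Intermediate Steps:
V = 1 (V = -5 + 6 = 1)
B(Q, U) = -6*U (B(Q, U) = -3*(U + U) = -3*2*U = -6*U)
X = 1 (X = 0 - 1*(-1) = 0 + 1 = 1)
K = 1
I(p) = -5 + 6*p (I(p) = 1 - 6*(1 - p) = 1 + (-6 + 6*p) = -5 + 6*p)
-62 + 17*I(-10) = -62 + 17*(-5 + 6*(-10)) = -62 + 17*(-5 - 60) = -62 + 17*(-65) = -62 - 1105 = -1167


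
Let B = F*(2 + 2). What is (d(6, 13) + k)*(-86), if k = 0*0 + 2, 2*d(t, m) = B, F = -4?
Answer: 516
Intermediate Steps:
B = -16 (B = -4*(2 + 2) = -4*4 = -16)
d(t, m) = -8 (d(t, m) = (1/2)*(-16) = -8)
k = 2 (k = 0 + 2 = 2)
(d(6, 13) + k)*(-86) = (-8 + 2)*(-86) = -6*(-86) = 516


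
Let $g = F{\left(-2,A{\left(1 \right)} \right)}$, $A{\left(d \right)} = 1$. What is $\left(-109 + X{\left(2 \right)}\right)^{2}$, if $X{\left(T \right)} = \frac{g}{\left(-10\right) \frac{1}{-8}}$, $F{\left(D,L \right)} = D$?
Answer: $\frac{305809}{25} \approx 12232.0$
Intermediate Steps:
$g = -2$
$X{\left(T \right)} = - \frac{8}{5}$ ($X{\left(T \right)} = - \frac{2}{\left(-10\right) \frac{1}{-8}} = - \frac{2}{\left(-10\right) \left(- \frac{1}{8}\right)} = - \frac{2}{\frac{5}{4}} = \left(-2\right) \frac{4}{5} = - \frac{8}{5}$)
$\left(-109 + X{\left(2 \right)}\right)^{2} = \left(-109 - \frac{8}{5}\right)^{2} = \left(- \frac{553}{5}\right)^{2} = \frac{305809}{25}$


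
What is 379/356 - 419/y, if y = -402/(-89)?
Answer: -6561619/71556 ≈ -91.699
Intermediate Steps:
y = 402/89 (y = -402*(-1/89) = 402/89 ≈ 4.5169)
379/356 - 419/y = 379/356 - 419/402/89 = 379*(1/356) - 419*89/402 = 379/356 - 37291/402 = -6561619/71556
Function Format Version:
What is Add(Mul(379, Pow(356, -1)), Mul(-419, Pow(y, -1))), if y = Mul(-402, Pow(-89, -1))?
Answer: Rational(-6561619, 71556) ≈ -91.699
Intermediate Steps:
y = Rational(402, 89) (y = Mul(-402, Rational(-1, 89)) = Rational(402, 89) ≈ 4.5169)
Add(Mul(379, Pow(356, -1)), Mul(-419, Pow(y, -1))) = Add(Mul(379, Pow(356, -1)), Mul(-419, Pow(Rational(402, 89), -1))) = Add(Mul(379, Rational(1, 356)), Mul(-419, Rational(89, 402))) = Add(Rational(379, 356), Rational(-37291, 402)) = Rational(-6561619, 71556)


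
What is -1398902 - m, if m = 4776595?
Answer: -6175497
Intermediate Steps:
-1398902 - m = -1398902 - 1*4776595 = -1398902 - 4776595 = -6175497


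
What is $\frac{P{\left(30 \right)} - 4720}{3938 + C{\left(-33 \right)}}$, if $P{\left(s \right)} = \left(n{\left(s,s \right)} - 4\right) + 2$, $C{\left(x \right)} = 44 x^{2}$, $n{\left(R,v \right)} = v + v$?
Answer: $- \frac{2331}{25927} \approx -0.089906$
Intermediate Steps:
$n{\left(R,v \right)} = 2 v$
$P{\left(s \right)} = -2 + 2 s$ ($P{\left(s \right)} = \left(2 s - 4\right) + 2 = \left(-4 + 2 s\right) + 2 = -2 + 2 s$)
$\frac{P{\left(30 \right)} - 4720}{3938 + C{\left(-33 \right)}} = \frac{\left(-2 + 2 \cdot 30\right) - 4720}{3938 + 44 \left(-33\right)^{2}} = \frac{\left(-2 + 60\right) - 4720}{3938 + 44 \cdot 1089} = \frac{58 - 4720}{3938 + 47916} = - \frac{4662}{51854} = \left(-4662\right) \frac{1}{51854} = - \frac{2331}{25927}$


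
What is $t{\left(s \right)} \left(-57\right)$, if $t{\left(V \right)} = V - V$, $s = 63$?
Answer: $0$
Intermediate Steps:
$t{\left(V \right)} = 0$
$t{\left(s \right)} \left(-57\right) = 0 \left(-57\right) = 0$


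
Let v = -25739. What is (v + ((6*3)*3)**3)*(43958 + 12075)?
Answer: 7380946925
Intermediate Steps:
(v + ((6*3)*3)**3)*(43958 + 12075) = (-25739 + ((6*3)*3)**3)*(43958 + 12075) = (-25739 + (18*3)**3)*56033 = (-25739 + 54**3)*56033 = (-25739 + 157464)*56033 = 131725*56033 = 7380946925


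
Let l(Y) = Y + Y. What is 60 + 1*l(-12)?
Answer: 36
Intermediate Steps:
l(Y) = 2*Y
60 + 1*l(-12) = 60 + 1*(2*(-12)) = 60 + 1*(-24) = 60 - 24 = 36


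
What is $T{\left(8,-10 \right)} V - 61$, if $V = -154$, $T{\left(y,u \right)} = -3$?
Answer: $401$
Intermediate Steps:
$T{\left(8,-10 \right)} V - 61 = \left(-3\right) \left(-154\right) - 61 = 462 - 61 = 401$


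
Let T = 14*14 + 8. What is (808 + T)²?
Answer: 1024144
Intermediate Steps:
T = 204 (T = 196 + 8 = 204)
(808 + T)² = (808 + 204)² = 1012² = 1024144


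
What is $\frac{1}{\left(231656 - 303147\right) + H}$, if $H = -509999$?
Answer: $- \frac{1}{581490} \approx -1.7197 \cdot 10^{-6}$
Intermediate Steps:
$\frac{1}{\left(231656 - 303147\right) + H} = \frac{1}{\left(231656 - 303147\right) - 509999} = \frac{1}{-71491 - 509999} = \frac{1}{-581490} = - \frac{1}{581490}$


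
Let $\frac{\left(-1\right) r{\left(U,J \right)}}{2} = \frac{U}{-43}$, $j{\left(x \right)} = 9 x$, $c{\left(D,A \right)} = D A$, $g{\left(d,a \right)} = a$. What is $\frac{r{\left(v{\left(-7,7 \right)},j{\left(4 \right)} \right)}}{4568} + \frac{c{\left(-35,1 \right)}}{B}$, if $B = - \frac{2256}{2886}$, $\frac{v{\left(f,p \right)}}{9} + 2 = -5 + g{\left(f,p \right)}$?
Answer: $\frac{16835}{376} \approx 44.774$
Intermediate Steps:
$c{\left(D,A \right)} = A D$
$v{\left(f,p \right)} = -63 + 9 p$ ($v{\left(f,p \right)} = -18 + 9 \left(-5 + p\right) = -18 + \left(-45 + 9 p\right) = -63 + 9 p$)
$r{\left(U,J \right)} = \frac{2 U}{43}$ ($r{\left(U,J \right)} = - 2 \frac{U}{-43} = - 2 U \left(- \frac{1}{43}\right) = - 2 \left(- \frac{U}{43}\right) = \frac{2 U}{43}$)
$B = - \frac{376}{481}$ ($B = \left(-2256\right) \frac{1}{2886} = - \frac{376}{481} \approx -0.7817$)
$\frac{r{\left(v{\left(-7,7 \right)},j{\left(4 \right)} \right)}}{4568} + \frac{c{\left(-35,1 \right)}}{B} = \frac{\frac{2}{43} \left(-63 + 9 \cdot 7\right)}{4568} + \frac{1 \left(-35\right)}{- \frac{376}{481}} = \frac{2 \left(-63 + 63\right)}{43} \cdot \frac{1}{4568} - - \frac{16835}{376} = \frac{2}{43} \cdot 0 \cdot \frac{1}{4568} + \frac{16835}{376} = 0 \cdot \frac{1}{4568} + \frac{16835}{376} = 0 + \frac{16835}{376} = \frac{16835}{376}$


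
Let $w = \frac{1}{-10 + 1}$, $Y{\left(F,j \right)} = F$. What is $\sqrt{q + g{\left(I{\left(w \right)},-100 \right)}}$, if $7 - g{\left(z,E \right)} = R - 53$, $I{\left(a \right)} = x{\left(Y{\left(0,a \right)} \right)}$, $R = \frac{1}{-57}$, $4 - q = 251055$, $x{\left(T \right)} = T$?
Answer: $\frac{i \sqrt{815469702}}{57} \approx 500.99 i$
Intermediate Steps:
$w = - \frac{1}{9}$ ($w = \frac{1}{-9} = - \frac{1}{9} \approx -0.11111$)
$q = -251051$ ($q = 4 - 251055 = -251051$)
$R = - \frac{1}{57} \approx -0.017544$
$I{\left(a \right)} = 0$
$g{\left(z,E \right)} = \frac{3421}{57}$ ($g{\left(z,E \right)} = 7 - \left(- \frac{1}{57} - 53\right) = 7 - - \frac{3022}{57} = 7 + \frac{3022}{57} = \frac{3421}{57}$)
$\sqrt{q + g{\left(I{\left(w \right)},-100 \right)}} = \sqrt{-251051 + \frac{3421}{57}} = \sqrt{- \frac{14306486}{57}} = \frac{i \sqrt{815469702}}{57}$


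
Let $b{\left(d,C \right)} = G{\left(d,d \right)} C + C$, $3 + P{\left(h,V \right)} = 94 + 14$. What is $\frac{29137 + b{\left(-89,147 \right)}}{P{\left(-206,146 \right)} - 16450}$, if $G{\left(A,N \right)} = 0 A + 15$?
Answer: $- \frac{31489}{16345} \approx -1.9265$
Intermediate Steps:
$G{\left(A,N \right)} = 15$ ($G{\left(A,N \right)} = 0 + 15 = 15$)
$P{\left(h,V \right)} = 105$ ($P{\left(h,V \right)} = -3 + \left(94 + 14\right) = -3 + 108 = 105$)
$b{\left(d,C \right)} = 16 C$ ($b{\left(d,C \right)} = 15 C + C = 16 C$)
$\frac{29137 + b{\left(-89,147 \right)}}{P{\left(-206,146 \right)} - 16450} = \frac{29137 + 16 \cdot 147}{105 - 16450} = \frac{29137 + 2352}{-16345} = 31489 \left(- \frac{1}{16345}\right) = - \frac{31489}{16345}$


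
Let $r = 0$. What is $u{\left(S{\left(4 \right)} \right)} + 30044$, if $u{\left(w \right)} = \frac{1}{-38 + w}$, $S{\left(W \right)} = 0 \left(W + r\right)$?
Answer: $\frac{1141671}{38} \approx 30044.0$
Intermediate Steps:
$S{\left(W \right)} = 0$ ($S{\left(W \right)} = 0 \left(W + 0\right) = 0 W = 0$)
$u{\left(S{\left(4 \right)} \right)} + 30044 = \frac{1}{-38 + 0} + 30044 = \frac{1}{-38} + 30044 = - \frac{1}{38} + 30044 = \frac{1141671}{38}$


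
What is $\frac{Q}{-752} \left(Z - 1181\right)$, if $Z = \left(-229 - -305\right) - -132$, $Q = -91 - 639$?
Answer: $- \frac{355145}{376} \approx -944.53$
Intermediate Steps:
$Q = -730$
$Z = 208$ ($Z = \left(-229 + 305\right) + 132 = 76 + 132 = 208$)
$\frac{Q}{-752} \left(Z - 1181\right) = - \frac{730}{-752} \left(208 - 1181\right) = \left(-730\right) \left(- \frac{1}{752}\right) \left(-973\right) = \frac{365}{376} \left(-973\right) = - \frac{355145}{376}$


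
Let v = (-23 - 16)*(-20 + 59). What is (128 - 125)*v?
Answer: -4563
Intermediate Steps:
v = -1521 (v = -39*39 = -1521)
(128 - 125)*v = (128 - 125)*(-1521) = 3*(-1521) = -4563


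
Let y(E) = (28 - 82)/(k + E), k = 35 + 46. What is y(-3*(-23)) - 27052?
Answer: -676309/25 ≈ -27052.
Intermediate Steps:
k = 81
y(E) = -54/(81 + E) (y(E) = (28 - 82)/(81 + E) = -54/(81 + E))
y(-3*(-23)) - 27052 = -54/(81 - 3*(-23)) - 27052 = -54/(81 + 69) - 27052 = -54/150 - 27052 = -54*1/150 - 27052 = -9/25 - 27052 = -676309/25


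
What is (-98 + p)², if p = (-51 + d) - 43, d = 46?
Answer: 21316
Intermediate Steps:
p = -48 (p = (-51 + 46) - 43 = -5 - 43 = -48)
(-98 + p)² = (-98 - 48)² = (-146)² = 21316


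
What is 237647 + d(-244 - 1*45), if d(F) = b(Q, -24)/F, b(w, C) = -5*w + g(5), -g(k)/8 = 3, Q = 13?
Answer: 68680072/289 ≈ 2.3765e+5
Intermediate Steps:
g(k) = -24 (g(k) = -8*3 = -24)
b(w, C) = -24 - 5*w (b(w, C) = -5*w - 24 = -24 - 5*w)
d(F) = -89/F (d(F) = (-24 - 5*13)/F = (-24 - 65)/F = -89/F)
237647 + d(-244 - 1*45) = 237647 - 89/(-244 - 1*45) = 237647 - 89/(-244 - 45) = 237647 - 89/(-289) = 237647 - 89*(-1/289) = 237647 + 89/289 = 68680072/289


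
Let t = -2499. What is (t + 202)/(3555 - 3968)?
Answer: 2297/413 ≈ 5.5617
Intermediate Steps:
(t + 202)/(3555 - 3968) = (-2499 + 202)/(3555 - 3968) = -2297/(-413) = -2297*(-1/413) = 2297/413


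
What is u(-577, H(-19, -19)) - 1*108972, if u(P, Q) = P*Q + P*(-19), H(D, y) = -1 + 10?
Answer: -103202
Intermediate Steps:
H(D, y) = 9
u(P, Q) = -19*P + P*Q (u(P, Q) = P*Q - 19*P = -19*P + P*Q)
u(-577, H(-19, -19)) - 1*108972 = -577*(-19 + 9) - 1*108972 = -577*(-10) - 108972 = 5770 - 108972 = -103202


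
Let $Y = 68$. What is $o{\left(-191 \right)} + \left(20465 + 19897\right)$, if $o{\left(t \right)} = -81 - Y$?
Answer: $40213$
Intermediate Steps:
$o{\left(t \right)} = -149$ ($o{\left(t \right)} = -81 - 68 = -149$)
$o{\left(-191 \right)} + \left(20465 + 19897\right) = -149 + \left(20465 + 19897\right) = -149 + 40362 = 40213$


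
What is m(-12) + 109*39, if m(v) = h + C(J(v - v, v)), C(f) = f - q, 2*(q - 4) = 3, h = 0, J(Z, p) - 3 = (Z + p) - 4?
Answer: 8465/2 ≈ 4232.5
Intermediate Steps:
J(Z, p) = -1 + Z + p (J(Z, p) = 3 + ((Z + p) - 4) = 3 + (-4 + Z + p) = -1 + Z + p)
q = 11/2 (q = 4 + (½)*3 = 4 + 3/2 = 11/2 ≈ 5.5000)
C(f) = -11/2 + f (C(f) = f - 1*11/2 = f - 11/2 = -11/2 + f)
m(v) = -13/2 + v (m(v) = 0 + (-11/2 + (-1 + (v - v) + v)) = 0 + (-11/2 + (-1 + 0 + v)) = 0 + (-11/2 + (-1 + v)) = 0 + (-13/2 + v) = -13/2 + v)
m(-12) + 109*39 = (-13/2 - 12) + 109*39 = -37/2 + 4251 = 8465/2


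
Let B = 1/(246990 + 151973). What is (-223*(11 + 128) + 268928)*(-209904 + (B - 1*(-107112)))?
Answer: -9757599013286045/398963 ≈ -2.4457e+10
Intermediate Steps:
B = 1/398963 ≈ 2.5065e-6
(-223*(11 + 128) + 268928)*(-209904 + (B - 1*(-107112))) = (-223*(11 + 128) + 268928)*(-209904 + (1/398963 - 1*(-107112))) = (-223*139 + 268928)*(-209904 + (1/398963 + 107112)) = (-30997 + 268928)*(-209904 + 42733724857/398963) = 237931*(-41010204695/398963) = -9757599013286045/398963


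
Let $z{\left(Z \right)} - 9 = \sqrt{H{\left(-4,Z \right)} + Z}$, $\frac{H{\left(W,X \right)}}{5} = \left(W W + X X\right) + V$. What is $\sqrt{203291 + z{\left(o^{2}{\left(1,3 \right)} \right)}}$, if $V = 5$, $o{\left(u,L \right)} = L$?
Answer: $\sqrt{203300 + \sqrt{519}} \approx 450.91$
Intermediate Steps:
$H{\left(W,X \right)} = 25 + 5 W^{2} + 5 X^{2}$ ($H{\left(W,X \right)} = 5 \left(\left(W W + X X\right) + 5\right) = 5 \left(\left(W^{2} + X^{2}\right) + 5\right) = 5 \left(5 + W^{2} + X^{2}\right) = 25 + 5 W^{2} + 5 X^{2}$)
$z{\left(Z \right)} = 9 + \sqrt{105 + Z + 5 Z^{2}}$ ($z{\left(Z \right)} = 9 + \sqrt{\left(25 + 5 \left(-4\right)^{2} + 5 Z^{2}\right) + Z} = 9 + \sqrt{\left(25 + 5 \cdot 16 + 5 Z^{2}\right) + Z} = 9 + \sqrt{\left(25 + 80 + 5 Z^{2}\right) + Z} = 9 + \sqrt{\left(105 + 5 Z^{2}\right) + Z} = 9 + \sqrt{105 + Z + 5 Z^{2}}$)
$\sqrt{203291 + z{\left(o^{2}{\left(1,3 \right)} \right)}} = \sqrt{203291 + \left(9 + \sqrt{105 + 3^{2} + 5 \left(3^{2}\right)^{2}}\right)} = \sqrt{203291 + \left(9 + \sqrt{105 + 9 + 5 \cdot 9^{2}}\right)} = \sqrt{203291 + \left(9 + \sqrt{105 + 9 + 5 \cdot 81}\right)} = \sqrt{203291 + \left(9 + \sqrt{105 + 9 + 405}\right)} = \sqrt{203291 + \left(9 + \sqrt{519}\right)} = \sqrt{203300 + \sqrt{519}}$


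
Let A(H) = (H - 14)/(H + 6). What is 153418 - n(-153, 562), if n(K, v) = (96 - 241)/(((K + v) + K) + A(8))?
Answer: 274465817/1789 ≈ 1.5342e+5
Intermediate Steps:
A(H) = (-14 + H)/(6 + H)
n(K, v) = -145/(-3/7 + v + 2*K) (n(K, v) = (96 - 241)/(((K + v) + K) + (-14 + 8)/(6 + 8)) = -145/((v + 2*K) - 6/14) = -145/((v + 2*K) + (1/14)*(-6)) = -145/((v + 2*K) - 3/7) = -145/(-3/7 + v + 2*K))
153418 - n(-153, 562) = 153418 - (-1015)/(-3 + 7*562 + 14*(-153)) = 153418 - (-1015)/(-3 + 3934 - 2142) = 153418 - (-1015)/1789 = 153418 - 1*(-1015/1789) = 153418 + 1015/1789 = 274465817/1789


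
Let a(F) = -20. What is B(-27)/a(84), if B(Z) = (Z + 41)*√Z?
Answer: -21*I*√3/10 ≈ -3.6373*I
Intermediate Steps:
B(Z) = √Z*(41 + Z) (B(Z) = (41 + Z)*√Z = √Z*(41 + Z))
B(-27)/a(84) = (√(-27)*(41 - 27))/(-20) = ((3*I*√3)*14)*(-1/20) = (42*I*√3)*(-1/20) = -21*I*√3/10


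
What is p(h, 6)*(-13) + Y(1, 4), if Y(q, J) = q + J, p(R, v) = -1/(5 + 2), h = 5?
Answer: 48/7 ≈ 6.8571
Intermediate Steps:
p(R, v) = -⅐ (p(R, v) = -1/7 = -1*⅐ = -⅐)
Y(q, J) = J + q
p(h, 6)*(-13) + Y(1, 4) = -⅐*(-13) + (4 + 1) = 13/7 + 5 = 48/7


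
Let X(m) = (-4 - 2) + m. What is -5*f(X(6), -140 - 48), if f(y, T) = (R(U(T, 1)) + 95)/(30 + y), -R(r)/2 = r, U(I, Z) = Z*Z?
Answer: -31/2 ≈ -15.500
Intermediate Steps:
U(I, Z) = Z²
R(r) = -2*r
X(m) = -6 + m
f(y, T) = 93/(30 + y) (f(y, T) = (-2*1² + 95)/(30 + y) = (-2*1 + 95)/(30 + y) = (-2 + 95)/(30 + y) = 93/(30 + y))
-5*f(X(6), -140 - 48) = -465/(30 + (-6 + 6)) = -465/(30 + 0) = -465/30 = -5*31/10 = -31/2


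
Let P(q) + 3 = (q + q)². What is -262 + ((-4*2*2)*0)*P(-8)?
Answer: -262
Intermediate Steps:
P(q) = -3 + 4*q² (P(q) = -3 + (q + q)² = -3 + (2*q)² = -3 + 4*q²)
-262 + ((-4*2*2)*0)*P(-8) = -262 + ((-4*2*2)*0)*(-3 + 4*(-8)²) = -262 + (-8*2*0)*(-3 + 4*64) = -262 + (-16*0)*(-3 + 256) = -262 + 0*253 = -262 + 0 = -262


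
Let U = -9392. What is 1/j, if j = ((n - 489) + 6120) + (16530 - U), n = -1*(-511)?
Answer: 1/32064 ≈ 3.1188e-5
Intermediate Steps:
n = 511
j = 32064 (j = ((511 - 489) + 6120) + (16530 - 1*(-9392)) = (22 + 6120) + (16530 + 9392) = 6142 + 25922 = 32064)
1/j = 1/32064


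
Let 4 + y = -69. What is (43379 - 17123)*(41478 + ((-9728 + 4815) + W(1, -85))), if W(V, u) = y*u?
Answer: 1122969120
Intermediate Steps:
y = -73 (y = -4 - 69 = -73)
W(V, u) = -73*u
(43379 - 17123)*(41478 + ((-9728 + 4815) + W(1, -85))) = (43379 - 17123)*(41478 + ((-9728 + 4815) - 73*(-85))) = 26256*(41478 + (-4913 + 6205)) = 26256*(41478 + 1292) = 26256*42770 = 1122969120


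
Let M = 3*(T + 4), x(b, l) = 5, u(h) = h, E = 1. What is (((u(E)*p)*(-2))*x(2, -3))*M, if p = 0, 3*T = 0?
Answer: 0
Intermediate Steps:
T = 0 (T = (⅓)*0 = 0)
M = 12 (M = 3*(0 + 4) = 3*4 = 12)
(((u(E)*p)*(-2))*x(2, -3))*M = (((1*0)*(-2))*5)*12 = ((0*(-2))*5)*12 = (0*5)*12 = 0*12 = 0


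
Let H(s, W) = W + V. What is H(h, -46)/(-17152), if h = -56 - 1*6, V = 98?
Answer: -13/4288 ≈ -0.0030317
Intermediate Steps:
h = -62 (h = -56 - 6 = -62)
H(s, W) = 98 + W (H(s, W) = W + 98 = 98 + W)
H(h, -46)/(-17152) = (98 - 46)/(-17152) = 52*(-1/17152) = -13/4288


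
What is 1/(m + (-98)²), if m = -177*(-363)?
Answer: 1/73855 ≈ 1.3540e-5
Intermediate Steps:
m = 64251
1/(m + (-98)²) = 1/(64251 + (-98)²) = 1/(64251 + 9604) = 1/73855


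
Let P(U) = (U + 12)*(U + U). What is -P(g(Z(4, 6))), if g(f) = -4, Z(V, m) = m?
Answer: 64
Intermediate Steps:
P(U) = 2*U*(12 + U) (P(U) = (12 + U)*(2*U) = 2*U*(12 + U))
-P(g(Z(4, 6))) = -2*(-4)*(12 - 4) = -2*(-4)*8 = -1*(-64) = 64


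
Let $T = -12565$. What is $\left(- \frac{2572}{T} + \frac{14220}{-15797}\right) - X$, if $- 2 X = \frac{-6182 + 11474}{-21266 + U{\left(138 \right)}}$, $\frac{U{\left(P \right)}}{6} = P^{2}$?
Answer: $- \frac{6156325949069}{9229554193195} \approx -0.66702$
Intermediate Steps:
$U{\left(P \right)} = 6 P^{2}$
$X = - \frac{1323}{46499}$ ($X = - \frac{\left(-6182 + 11474\right) \frac{1}{-21266 + 6 \cdot 138^{2}}}{2} = - \frac{5292 \frac{1}{-21266 + 6 \cdot 19044}}{2} = - \frac{5292 \frac{1}{-21266 + 114264}}{2} = - \frac{5292 \cdot \frac{1}{92998}}{2} = \left(- \frac{1}{2}\right) \frac{2646}{46499} = - \frac{1323}{46499} \approx -0.028452$)
$\left(- \frac{2572}{T} + \frac{14220}{-15797}\right) - X = \left(- \frac{2572}{-12565} + \frac{14220}{-15797}\right) - - \frac{1323}{46499} = \left(\left(-2572\right) \left(- \frac{1}{12565}\right) + 14220 \left(- \frac{1}{15797}\right)\right) + \frac{1323}{46499} = \left(\frac{2572}{12565} - \frac{14220}{15797}\right) + \frac{1323}{46499} = - \frac{138044416}{198489305} + \frac{1323}{46499} = - \frac{6156325949069}{9229554193195}$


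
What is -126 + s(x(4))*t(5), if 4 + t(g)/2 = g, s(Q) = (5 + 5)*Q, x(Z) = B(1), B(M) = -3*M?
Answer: -186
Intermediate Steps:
x(Z) = -3 (x(Z) = -3*1 = -3)
s(Q) = 10*Q
t(g) = -8 + 2*g
-126 + s(x(4))*t(5) = -126 + (10*(-3))*(-8 + 2*5) = -126 - 30*(-8 + 10) = -126 - 30*2 = -126 - 60 = -186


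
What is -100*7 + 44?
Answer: -656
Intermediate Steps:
-100*7 + 44 = -700 + 44 = -656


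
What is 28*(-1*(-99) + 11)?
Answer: 3080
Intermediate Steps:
28*(-1*(-99) + 11) = 28*(99 + 11) = 28*110 = 3080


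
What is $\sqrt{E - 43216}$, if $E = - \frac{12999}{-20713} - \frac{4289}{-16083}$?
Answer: $\frac{i \sqrt{10874695990363359110}}{15863199} \approx 207.88 i$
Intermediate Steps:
$E = \frac{42557282}{47589597}$ ($E = \left(-12999\right) \left(- \frac{1}{20713}\right) - - \frac{4289}{16083} = \frac{1857}{2959} + \frac{4289}{16083} = \frac{42557282}{47589597} \approx 0.89426$)
$\sqrt{E - 43216} = \sqrt{\frac{42557282}{47589597} - 43216} = \sqrt{- \frac{2056589466670}{47589597}} = \frac{i \sqrt{10874695990363359110}}{15863199}$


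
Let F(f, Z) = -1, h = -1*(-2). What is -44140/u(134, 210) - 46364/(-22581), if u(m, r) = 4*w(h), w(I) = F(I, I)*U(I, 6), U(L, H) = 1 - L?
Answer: -249134971/22581 ≈ -11033.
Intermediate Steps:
h = 2
w(I) = -1 + I (w(I) = -(1 - I) = -1 + I)
u(m, r) = 4 (u(m, r) = 4*(-1 + 2) = 4*1 = 4)
-44140/u(134, 210) - 46364/(-22581) = -44140/4 - 46364/(-22581) = -44140*1/4 - 46364*(-1/22581) = -11035 + 46364/22581 = -249134971/22581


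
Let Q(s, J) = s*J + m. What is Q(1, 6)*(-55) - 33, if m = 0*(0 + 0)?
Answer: -363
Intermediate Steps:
m = 0 (m = 0*0 = 0)
Q(s, J) = J*s (Q(s, J) = s*J + 0 = J*s + 0 = J*s)
Q(1, 6)*(-55) - 33 = (6*1)*(-55) - 33 = 6*(-55) - 33 = -330 - 33 = -363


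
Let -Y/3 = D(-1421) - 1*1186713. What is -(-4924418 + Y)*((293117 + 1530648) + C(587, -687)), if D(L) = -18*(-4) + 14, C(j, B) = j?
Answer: 2489395805024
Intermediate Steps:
D(L) = 86 (D(L) = 72 + 14 = 86)
Y = 3559881 (Y = -3*(86 - 1*1186713) = -3*(86 - 1186713) = -3*(-1186627) = 3559881)
-(-4924418 + Y)*((293117 + 1530648) + C(587, -687)) = -(-4924418 + 3559881)*((293117 + 1530648) + 587) = -(-1364537)*(1823765 + 587) = -(-1364537)*1824352 = -1*(-2489395805024) = 2489395805024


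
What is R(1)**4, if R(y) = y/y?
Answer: 1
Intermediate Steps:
R(y) = 1
R(1)**4 = 1**4 = 1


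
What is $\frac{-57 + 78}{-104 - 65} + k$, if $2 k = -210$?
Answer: $- \frac{17766}{169} \approx -105.12$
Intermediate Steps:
$k = -105$ ($k = \frac{1}{2} \left(-210\right) = -105$)
$\frac{-57 + 78}{-104 - 65} + k = \frac{-57 + 78}{-104 - 65} - 105 = \frac{21}{-169} - 105 = 21 \left(- \frac{1}{169}\right) - 105 = - \frac{21}{169} - 105 = - \frac{17766}{169}$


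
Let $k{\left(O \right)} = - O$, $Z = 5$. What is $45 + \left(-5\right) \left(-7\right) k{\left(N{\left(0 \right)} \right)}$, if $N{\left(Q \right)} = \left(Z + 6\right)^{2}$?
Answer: $-4190$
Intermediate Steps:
$N{\left(Q \right)} = 121$ ($N{\left(Q \right)} = \left(5 + 6\right)^{2} = 11^{2} = 121$)
$45 + \left(-5\right) \left(-7\right) k{\left(N{\left(0 \right)} \right)} = 45 + \left(-5\right) \left(-7\right) \left(\left(-1\right) 121\right) = 45 + 35 \left(-121\right) = 45 - 4235 = -4190$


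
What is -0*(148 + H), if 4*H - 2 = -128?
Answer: 0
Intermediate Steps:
H = -63/2 (H = ½ + (¼)*(-128) = ½ - 32 = -63/2 ≈ -31.500)
-0*(148 + H) = -0*(148 - 63/2) = -0*233/2 = -1*0 = 0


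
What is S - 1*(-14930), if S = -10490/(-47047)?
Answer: 702422200/47047 ≈ 14930.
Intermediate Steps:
S = 10490/47047 (S = -10490*(-1/47047) = 10490/47047 ≈ 0.22297)
S - 1*(-14930) = 10490/47047 - 1*(-14930) = 10490/47047 + 14930 = 702422200/47047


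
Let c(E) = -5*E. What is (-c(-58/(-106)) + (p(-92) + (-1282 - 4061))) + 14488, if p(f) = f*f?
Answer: 933422/53 ≈ 17612.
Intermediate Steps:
p(f) = f²
(-c(-58/(-106)) + (p(-92) + (-1282 - 4061))) + 14488 = (-(-5)*(-58/(-106)) + ((-92)² + (-1282 - 4061))) + 14488 = (-(-5)*(-58*(-1/106)) + (8464 - 5343)) + 14488 = (-(-5)*29/53 + 3121) + 14488 = (-1*(-145/53) + 3121) + 14488 = (145/53 + 3121) + 14488 = 165558/53 + 14488 = 933422/53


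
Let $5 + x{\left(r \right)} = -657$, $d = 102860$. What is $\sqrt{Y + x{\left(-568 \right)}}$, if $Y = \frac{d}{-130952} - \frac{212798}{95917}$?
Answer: $\frac{i \sqrt{6557219894703527791526}}{3140130746} \approx 25.788 i$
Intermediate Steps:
$Y = - \frac{9433086579}{3140130746}$ ($Y = \frac{102860}{-130952} - \frac{212798}{95917} = 102860 \left(- \frac{1}{130952}\right) - \frac{212798}{95917} = - \frac{25715}{32738} - \frac{212798}{95917} = - \frac{9433086579}{3140130746} \approx -3.004$)
$x{\left(r \right)} = -662$ ($x{\left(r \right)} = -5 - 657 = -662$)
$\sqrt{Y + x{\left(-568 \right)}} = \sqrt{- \frac{9433086579}{3140130746} - 662} = \sqrt{- \frac{2088199640431}{3140130746}} = \frac{i \sqrt{6557219894703527791526}}{3140130746}$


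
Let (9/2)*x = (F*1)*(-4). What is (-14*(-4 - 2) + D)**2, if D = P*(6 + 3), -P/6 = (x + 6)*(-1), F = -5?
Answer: 419904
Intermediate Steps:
x = 40/9 (x = 2*(-5*1*(-4))/9 = 2*(-5*(-4))/9 = (2/9)*20 = 40/9 ≈ 4.4444)
P = 188/3 (P = -6*(40/9 + 6)*(-1) = -188*(-1)/3 = -6*(-94/9) = 188/3 ≈ 62.667)
D = 564 (D = 188*(6 + 3)/3 = (188/3)*9 = 564)
(-14*(-4 - 2) + D)**2 = (-14*(-4 - 2) + 564)**2 = (-14*(-6) + 564)**2 = (84 + 564)**2 = 648**2 = 419904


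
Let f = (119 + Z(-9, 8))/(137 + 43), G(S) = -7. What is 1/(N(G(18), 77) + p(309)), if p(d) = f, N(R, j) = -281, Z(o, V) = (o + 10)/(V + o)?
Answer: -90/25231 ≈ -0.0035670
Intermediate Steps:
Z(o, V) = (10 + o)/(V + o)
f = 59/90 (f = (119 + (10 - 9)/(8 - 9))/(137 + 43) = (119 + 1/(-1))/180 = (119 - 1*1)*(1/180) = (119 - 1)*(1/180) = 118*(1/180) = 59/90 ≈ 0.65556)
p(d) = 59/90
1/(N(G(18), 77) + p(309)) = 1/(-281 + 59/90) = 1/(-25231/90) = -90/25231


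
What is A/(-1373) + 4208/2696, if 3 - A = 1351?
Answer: 1176474/462701 ≈ 2.5426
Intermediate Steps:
A = -1348 (A = 3 - 1*1351 = 3 - 1351 = -1348)
A/(-1373) + 4208/2696 = -1348/(-1373) + 4208/2696 = -1348*(-1/1373) + 4208*(1/2696) = 1348/1373 + 526/337 = 1176474/462701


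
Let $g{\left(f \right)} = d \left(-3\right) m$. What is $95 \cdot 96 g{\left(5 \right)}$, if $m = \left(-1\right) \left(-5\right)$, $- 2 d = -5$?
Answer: $-342000$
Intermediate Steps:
$d = \frac{5}{2}$ ($d = \left(- \frac{1}{2}\right) \left(-5\right) = \frac{5}{2} \approx 2.5$)
$m = 5$
$g{\left(f \right)} = - \frac{75}{2}$ ($g{\left(f \right)} = \frac{5}{2} \left(-3\right) 5 = \left(- \frac{15}{2}\right) 5 = - \frac{75}{2}$)
$95 \cdot 96 g{\left(5 \right)} = 95 \cdot 96 \left(- \frac{75}{2}\right) = 9120 \left(- \frac{75}{2}\right) = -342000$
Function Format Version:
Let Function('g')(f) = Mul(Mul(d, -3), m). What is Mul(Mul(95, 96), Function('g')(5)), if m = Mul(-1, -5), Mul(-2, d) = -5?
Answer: -342000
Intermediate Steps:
d = Rational(5, 2) (d = Mul(Rational(-1, 2), -5) = Rational(5, 2) ≈ 2.5000)
m = 5
Function('g')(f) = Rational(-75, 2) (Function('g')(f) = Mul(Mul(Rational(5, 2), -3), 5) = Mul(Rational(-15, 2), 5) = Rational(-75, 2))
Mul(Mul(95, 96), Function('g')(5)) = Mul(Mul(95, 96), Rational(-75, 2)) = Mul(9120, Rational(-75, 2)) = -342000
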